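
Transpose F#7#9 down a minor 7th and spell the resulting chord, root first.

G#, B#, D#, F#, A##

F# down a minor 7th → G#. New chord: G# dominant seventh sharp nine.
root → G#
3rd (major 3rd) → B#
5th (perfect 5th) → D#
7th (minor 7th) → F#
9th (augmented 9th) → A##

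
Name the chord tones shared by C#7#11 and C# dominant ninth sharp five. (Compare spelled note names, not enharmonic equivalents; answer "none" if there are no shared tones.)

C#7#11: C♯ E♯ G♯ B F𝄪
C# dominant ninth sharp five: C♯ E♯ G𝄪 B D♯
Common to both → C♯, E♯, B.

C♯ – E♯ – B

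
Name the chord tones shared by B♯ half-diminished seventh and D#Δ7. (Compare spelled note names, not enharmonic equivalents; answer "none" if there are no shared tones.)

D♯, A♯

B♯ half-diminished seventh = B♯, D♯, F♯, A♯.
D#Δ7 = D♯, F𝄪, A♯, C𝄪.
Shared: D♯, A♯.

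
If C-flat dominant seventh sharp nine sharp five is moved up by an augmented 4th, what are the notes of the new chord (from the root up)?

F – A – C-sharp – E-flat – G-sharp

Transposed root: C-flat → F (augmented 4th up). So we spell F dominant seventh sharp nine sharp five:
F — root
A — major 3rd
C-sharp — augmented 5th
E-flat — minor 7th
G-sharp — augmented 9th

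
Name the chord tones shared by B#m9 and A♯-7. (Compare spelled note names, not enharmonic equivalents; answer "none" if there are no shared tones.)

B#m9: B# D# F## A# C##
A♯-7: A# C# E# G#
Common to both → A#.

A#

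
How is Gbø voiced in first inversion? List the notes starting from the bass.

Bbb Dbb Fb Gb

Gbø = Gb–Bbb–Dbb–Fb; first inversion → third (Bbb) lowest.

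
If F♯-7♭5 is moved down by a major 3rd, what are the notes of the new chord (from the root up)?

D, F, Ab, C

F# down a major 3rd → D. New chord: D half-diminished seventh.
- root: D
- minor 3rd: F
- diminished 5th: Ab
- minor 7th: C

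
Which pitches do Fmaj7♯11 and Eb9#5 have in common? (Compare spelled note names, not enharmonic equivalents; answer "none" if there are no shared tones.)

F, B

Fmaj7♯11: F A C E B
Eb9#5: E♭ G B D♭ F
Common to both → F, B.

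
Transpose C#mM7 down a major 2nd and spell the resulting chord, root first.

C# down a major 2nd → B. New chord: B minor-major seventh.
root → B
3rd (minor 3rd) → D
5th (perfect 5th) → F#
7th (major 7th) → A#

B D F# A#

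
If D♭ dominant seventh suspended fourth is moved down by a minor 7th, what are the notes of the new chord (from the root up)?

E-flat A-flat B-flat D-flat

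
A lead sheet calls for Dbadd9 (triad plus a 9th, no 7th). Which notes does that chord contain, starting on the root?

Root D♭, quality added-ninth:
D♭ — root
F — major 3rd
A♭ — perfect 5th
E♭ — major 9th

D♭, F, A♭, E♭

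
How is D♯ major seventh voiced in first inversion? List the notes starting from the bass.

D♯ major seventh = D#–F##–A#–C##; first inversion → third (F##) lowest.

F## A# C## D#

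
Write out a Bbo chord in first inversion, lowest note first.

Db – Fb – Bb

In root position, Bbo is Bb–Db–Fb.
First inversion puts the third (Db) in the bass.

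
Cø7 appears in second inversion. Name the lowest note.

Cø7 in root position is C–Eb–Gb–Bb.
Second inversion places the fifth in the bass, which is Gb.

Gb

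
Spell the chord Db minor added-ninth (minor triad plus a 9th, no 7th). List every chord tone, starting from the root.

Db minor added-ninth: minor added-ninth on Db.
root → Db
3rd (minor 3rd) → Fb
5th (perfect 5th) → Ab
9th (major 9th) → Eb

Db Fb Ab Eb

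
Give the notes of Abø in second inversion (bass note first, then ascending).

E𝄫  G♭  A♭  C♭

In root position, Abø is A♭–C♭–E𝄫–G♭.
Second inversion puts the fifth (E𝄫) in the bass.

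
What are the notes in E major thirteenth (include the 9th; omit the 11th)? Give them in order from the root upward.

E G-sharp B D-sharp F-sharp C-sharp

E major thirteenth is a major thirteenth built on E.
E — root
G-sharp — major 3rd
B — perfect 5th
D-sharp — major 7th
F-sharp — major 9th
C-sharp — major 13th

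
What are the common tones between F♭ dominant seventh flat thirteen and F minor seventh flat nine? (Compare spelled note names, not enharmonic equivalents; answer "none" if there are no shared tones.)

A-flat

F♭ dominant seventh flat thirteen = F-flat, A-flat, C-flat, E-double-flat, D-double-flat.
F minor seventh flat nine = F, A-flat, C, E-flat, G-flat.
Shared: A-flat.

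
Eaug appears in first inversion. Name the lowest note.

Eaug in root position is E–G#–B#.
First inversion places the third in the bass, which is G#.

G#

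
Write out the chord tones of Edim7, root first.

E – G – Bb – Db

Edim7: diminished seventh on E.
root → E
3rd (minor 3rd) → G
5th (diminished 5th) → Bb
7th (diminished 7th) → Db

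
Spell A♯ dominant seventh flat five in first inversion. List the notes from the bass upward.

C𝄪 E G♯ A♯

A♯ dominant seventh flat five = A♯–C𝄪–E–G♯; first inversion → third (C𝄪) lowest.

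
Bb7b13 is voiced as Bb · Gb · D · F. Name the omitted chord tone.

Bb7b13 = Bb, D, F, Ab, Gb. The voicing lacks the 7th (minor 7th), Ab.

Ab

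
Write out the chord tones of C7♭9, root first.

C  E  G  B♭  D♭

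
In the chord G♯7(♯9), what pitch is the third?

B#

Root of G♯7(♯9) = G#. The 3rd is a major 3rd: G# up a major 3rd → B#.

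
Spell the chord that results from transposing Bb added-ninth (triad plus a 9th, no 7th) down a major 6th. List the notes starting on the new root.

A major 6th down from B♭ is D♭, so the new chord is D♭ added-ninth.
- root: D♭
- major 3rd: F
- perfect 5th: A♭
- major 9th: E♭

D♭, F, A♭, E♭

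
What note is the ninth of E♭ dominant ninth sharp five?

F

E♭ dominant ninth sharp five is built on E-flat; its 9th is a major 9th above the root.
A second above E uses the letter F, and the major 9th above E-flat is F.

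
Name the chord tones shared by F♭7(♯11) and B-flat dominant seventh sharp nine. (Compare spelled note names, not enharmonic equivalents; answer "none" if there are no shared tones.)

A♭ B♭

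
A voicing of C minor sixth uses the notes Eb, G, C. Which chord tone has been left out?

A

The full C minor sixth chord is C, Eb, G, A.
Comparing with the voicing, the major 6th (6th) — A — is absent.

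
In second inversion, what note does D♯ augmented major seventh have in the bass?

D♯ augmented major seventh in root position is D-sharp–F-double-sharp–A-double-sharp–C-double-sharp.
Second inversion places the fifth in the bass, which is A-double-sharp.

A-double-sharp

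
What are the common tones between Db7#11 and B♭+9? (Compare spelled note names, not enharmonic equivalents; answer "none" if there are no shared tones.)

Ab

Db7#11 = Db, F, Ab, Cb, G.
B♭+9 = Bb, D, F#, Ab, C.
Shared: Ab.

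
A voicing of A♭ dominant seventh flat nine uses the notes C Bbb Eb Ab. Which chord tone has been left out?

Gb

A♭ dominant seventh flat nine = Ab, C, Eb, Gb, Bbb. The voicing lacks the 7th (minor 7th), Gb.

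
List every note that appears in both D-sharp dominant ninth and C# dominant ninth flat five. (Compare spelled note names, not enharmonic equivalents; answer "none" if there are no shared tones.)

D-sharp dominant ninth = D-sharp, F-double-sharp, A-sharp, C-sharp, E-sharp.
C# dominant ninth flat five = C-sharp, E-sharp, G, B, D-sharp.
Shared: D-sharp, C-sharp, E-sharp.

D-sharp, C-sharp, E-sharp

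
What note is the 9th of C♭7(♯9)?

Root of C♭7(♯9) = Cb. The 9th is an augmented 9th: Cb up an augmented 9th → D.

D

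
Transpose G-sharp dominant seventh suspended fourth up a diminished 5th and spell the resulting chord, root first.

Transposed root: G# → D (diminished 5th up). So we spell D dominant seventh suspended fourth:
Root: D
Perfect 4th (4th): G
Perfect 5th (5th): A
Minor 7th (7th): C

D G A C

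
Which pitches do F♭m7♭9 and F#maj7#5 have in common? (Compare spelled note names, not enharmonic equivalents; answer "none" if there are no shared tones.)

none

F♭m7♭9: Fb Abb Cb Ebb Gbb
F#maj7#5: F# A# C## E#
Common to both → none.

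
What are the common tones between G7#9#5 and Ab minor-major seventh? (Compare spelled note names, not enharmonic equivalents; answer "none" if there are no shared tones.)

G7#9#5 = G, B, D#, F, A#.
Ab minor-major seventh = Ab, Cb, Eb, G.
Shared: G.

G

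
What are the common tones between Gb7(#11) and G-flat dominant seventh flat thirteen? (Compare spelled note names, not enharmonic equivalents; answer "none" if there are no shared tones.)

Gb Bb Db Fb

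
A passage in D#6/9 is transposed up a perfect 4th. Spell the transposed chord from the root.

G#  B#  D#  E#  A#

Transposed root: D# → G# (perfect 4th up). So we spell G# six-nine:
- root: G#
- major 3rd: B#
- perfect 5th: D#
- major 6th: E#
- major 9th: A#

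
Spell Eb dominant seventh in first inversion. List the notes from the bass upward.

G  Bb  Db  Eb

Eb dominant seventh = Eb–G–Bb–Db; first inversion → third (G) lowest.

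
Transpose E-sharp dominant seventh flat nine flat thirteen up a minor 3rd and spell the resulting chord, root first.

A minor 3rd up from E-sharp is G-sharp, so the new chord is G-sharp dominant seventh flat nine flat thirteen.
G-sharp — root
B-sharp — major 3rd
D-sharp — perfect 5th
F-sharp — minor 7th
A — minor 9th
E — minor 13th

G-sharp – B-sharp – D-sharp – F-sharp – A – E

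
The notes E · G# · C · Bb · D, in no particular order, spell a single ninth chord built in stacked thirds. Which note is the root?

C

Stacking in thirds gives C – E – G# – Bb – D, so C is the root — C dominant ninth sharp five.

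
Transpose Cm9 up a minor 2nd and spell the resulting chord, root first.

D♭, F♭, A♭, C♭, E♭

Transposed root: C → D♭ (minor 2nd up). So we spell D♭ minor ninth:
root → D♭
3rd (minor 3rd) → F♭
5th (perfect 5th) → A♭
7th (minor 7th) → C♭
9th (major 9th) → E♭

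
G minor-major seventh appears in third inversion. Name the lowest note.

F-sharp

G minor-major seventh = G–B-flat–D–F-sharp. Third inversion → seventh in the bass = F-sharp.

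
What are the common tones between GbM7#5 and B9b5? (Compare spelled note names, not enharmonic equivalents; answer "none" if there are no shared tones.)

F

GbM7#5 = Gb, Bb, D, F.
B9b5 = B, D#, F, A, C#.
Shared: F.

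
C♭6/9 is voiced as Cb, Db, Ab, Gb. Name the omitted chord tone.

Eb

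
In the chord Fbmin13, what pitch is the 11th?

Bbb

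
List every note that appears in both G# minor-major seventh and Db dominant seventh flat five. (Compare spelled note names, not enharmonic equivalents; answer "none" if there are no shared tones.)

none

G# minor-major seventh: G-sharp B D-sharp F-double-sharp
Db dominant seventh flat five: D-flat F A-double-flat C-flat
Common to both → none.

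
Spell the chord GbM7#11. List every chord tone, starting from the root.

G♭, B♭, D♭, F, C

GbM7#11: major seventh sharp eleven on G♭.
- root: G♭
- major 3rd: B♭
- perfect 5th: D♭
- major 7th: F
- augmented 11th: C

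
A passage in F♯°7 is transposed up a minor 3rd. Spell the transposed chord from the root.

A, C, Eb, Gb

A minor 3rd up from F# is A, so the new chord is A diminished seventh.
Root: A
Minor 3rd (3rd): C
Diminished 5th (5th): Eb
Diminished 7th (7th): Gb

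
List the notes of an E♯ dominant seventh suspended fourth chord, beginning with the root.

E#  A#  B#  D#

Root E#, quality dominant seventh suspended fourth:
- root: E#
- perfect 4th: A#
- perfect 5th: B#
- minor 7th: D#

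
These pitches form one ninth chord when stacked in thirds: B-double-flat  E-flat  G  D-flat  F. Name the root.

E-flat

Stacking in thirds gives E-flat – G – B-double-flat – D-flat – F, so E-flat is the root — E-flat dominant ninth flat five.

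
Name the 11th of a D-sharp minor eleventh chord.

G#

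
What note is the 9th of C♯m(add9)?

D#

Root of C♯m(add9) = C#. The 9th is a major 9th: C# up a major 9th → D#.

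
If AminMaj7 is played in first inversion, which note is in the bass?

C

AminMaj7 in root position is A–C–E–G#.
First inversion places the third in the bass, which is C.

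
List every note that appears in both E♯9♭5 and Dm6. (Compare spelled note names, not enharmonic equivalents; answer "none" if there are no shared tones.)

B

E♯9♭5: E# G## B D# F##
Dm6: D F A B
Common to both → B.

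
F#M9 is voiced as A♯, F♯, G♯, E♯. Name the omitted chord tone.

C♯

The full F#M9 chord is F♯, A♯, C♯, E♯, G♯.
Comparing with the voicing, the perfect 5th (5th) — C♯ — is absent.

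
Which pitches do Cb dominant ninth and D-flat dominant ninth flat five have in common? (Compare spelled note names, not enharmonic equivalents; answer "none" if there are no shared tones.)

C-flat E-flat D-flat

Cb dominant ninth = C-flat, E-flat, G-flat, B-double-flat, D-flat.
D-flat dominant ninth flat five = D-flat, F, A-double-flat, C-flat, E-flat.
Shared: C-flat, E-flat, D-flat.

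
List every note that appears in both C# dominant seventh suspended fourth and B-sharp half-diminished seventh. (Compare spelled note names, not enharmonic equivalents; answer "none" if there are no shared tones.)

F-sharp

C# dominant seventh suspended fourth: C-sharp F-sharp G-sharp B
B-sharp half-diminished seventh: B-sharp D-sharp F-sharp A-sharp
Common to both → F-sharp.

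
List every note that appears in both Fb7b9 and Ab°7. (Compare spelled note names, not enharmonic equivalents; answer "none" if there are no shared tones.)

Fb7b9: F♭ A♭ C♭ E𝄫 G𝄫
Ab°7: A♭ C♭ E𝄫 G𝄫
Common to both → A♭, C♭, E𝄫, G𝄫.

A♭ C♭ E𝄫 G𝄫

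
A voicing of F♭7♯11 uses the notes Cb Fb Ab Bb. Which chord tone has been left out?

F♭7♯11 = Fb, Ab, Cb, Ebb, Bb. The voicing lacks the 7th (minor 7th), Ebb.

Ebb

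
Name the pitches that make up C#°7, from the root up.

C#, E, G, Bb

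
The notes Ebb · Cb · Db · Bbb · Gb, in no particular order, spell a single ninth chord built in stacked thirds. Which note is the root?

Stacking in thirds gives Cb – Ebb – Gb – Bbb – Db, so Cb is the root — Cb minor ninth.

Cb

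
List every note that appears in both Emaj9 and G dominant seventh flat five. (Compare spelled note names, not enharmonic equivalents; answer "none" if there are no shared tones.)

B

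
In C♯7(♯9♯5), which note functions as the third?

E#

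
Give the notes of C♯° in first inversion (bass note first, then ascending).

C♯° = C♯–E–G; first inversion → third (E) lowest.

E  G  C♯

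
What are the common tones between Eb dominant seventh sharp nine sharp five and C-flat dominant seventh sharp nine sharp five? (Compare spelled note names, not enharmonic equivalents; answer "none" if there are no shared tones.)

E-flat, G

Eb dominant seventh sharp nine sharp five: E-flat G B D-flat F-sharp
C-flat dominant seventh sharp nine sharp five: C-flat E-flat G B-double-flat D
Common to both → E-flat, G.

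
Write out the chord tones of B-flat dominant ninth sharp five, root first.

Bb, D, F#, Ab, C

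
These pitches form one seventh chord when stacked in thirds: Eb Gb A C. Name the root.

Stacking in thirds gives A – C – Eb – Gb, so A is the root — A diminished seventh.

A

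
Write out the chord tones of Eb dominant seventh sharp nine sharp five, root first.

E-flat – G – B – D-flat – F-sharp

Eb dominant seventh sharp nine sharp five is a dominant seventh sharp nine sharp five built on E-flat.
E-flat — root
G — major 3rd
B — augmented 5th
D-flat — minor 7th
F-sharp — augmented 9th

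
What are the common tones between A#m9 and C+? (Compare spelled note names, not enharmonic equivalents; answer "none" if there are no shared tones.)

A#m9: A♯ C♯ E♯ G♯ B♯
C+: C E G♯
Common to both → G♯.

G♯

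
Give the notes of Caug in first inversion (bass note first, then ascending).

E – G# – C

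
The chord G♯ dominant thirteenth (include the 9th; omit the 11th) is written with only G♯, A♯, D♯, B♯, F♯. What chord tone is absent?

The full G♯ dominant thirteenth chord is G♯, B♯, D♯, F♯, A♯, E♯.
Comparing with the voicing, the major 13th (13th) — E♯ — is absent.

E♯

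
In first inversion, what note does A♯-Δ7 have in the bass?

A♯-Δ7 in root position is A#–C#–E#–G##.
First inversion places the third in the bass, which is C#.

C#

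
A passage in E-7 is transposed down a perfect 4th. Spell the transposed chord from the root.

B – D – F♯ – A

E down a perfect 4th → B. New chord: B minor seventh.
- root: B
- minor 3rd: D
- perfect 5th: F♯
- minor 7th: A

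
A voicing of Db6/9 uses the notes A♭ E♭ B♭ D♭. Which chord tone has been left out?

Db6/9 = D♭, F, A♭, B♭, E♭. The voicing lacks the 3rd (major 3rd), F.

F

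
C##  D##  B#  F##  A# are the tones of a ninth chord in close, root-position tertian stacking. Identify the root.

B#

Stacking in thirds gives B# – D## – F## – A# – C##, so B# is the root — B# dominant ninth.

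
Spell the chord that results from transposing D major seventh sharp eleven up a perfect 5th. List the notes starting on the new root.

A  C-sharp  E  G-sharp  D-sharp

A perfect 5th up from D is A, so the new chord is A major seventh sharp eleven.
root → A
3rd (major 3rd) → C-sharp
5th (perfect 5th) → E
7th (major 7th) → G-sharp
11th (augmented 11th) → D-sharp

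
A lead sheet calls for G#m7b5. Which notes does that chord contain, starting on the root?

G#m7b5 is a half-diminished seventh built on G#.
G# — root
B — minor 3rd
D — diminished 5th
F# — minor 7th

G#, B, D, F#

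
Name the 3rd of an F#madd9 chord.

F#madd9 is built on F#; its 3rd is a minor 3rd above the root.
A third above F uses the letter A, and the minor 3rd above F# is A.

A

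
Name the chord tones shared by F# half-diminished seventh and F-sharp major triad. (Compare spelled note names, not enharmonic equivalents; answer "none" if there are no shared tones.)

F# half-diminished seventh = F-sharp, A, C, E.
F-sharp major triad = F-sharp, A-sharp, C-sharp.
Shared: F-sharp.

F-sharp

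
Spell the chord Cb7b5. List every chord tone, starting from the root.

C♭  E♭  G𝄫  B𝄫

Root C♭, quality dominant seventh flat five:
- root: C♭
- major 3rd: E♭
- diminished 5th: G𝄫
- minor 7th: B𝄫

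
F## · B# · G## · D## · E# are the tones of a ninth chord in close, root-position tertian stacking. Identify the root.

E#

Arranged so that each adjacent pair is a third by letter name: E# – G## – B# – D## – F##.
The bottom of that stack, E#, is the root (this is E# major ninth).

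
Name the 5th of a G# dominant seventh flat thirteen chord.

Root of G# dominant seventh flat thirteen = G♯. The 5th is a perfect 5th: G♯ up a perfect 5th → D♯.

D♯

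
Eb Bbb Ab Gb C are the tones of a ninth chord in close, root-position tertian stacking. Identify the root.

Ab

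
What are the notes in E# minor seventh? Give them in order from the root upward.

Root E-sharp, quality minor seventh:
E-sharp — root
G-sharp — minor 3rd
B-sharp — perfect 5th
D-sharp — minor 7th

E-sharp – G-sharp – B-sharp – D-sharp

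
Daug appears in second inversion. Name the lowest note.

A♯

Daug in root position is D–F♯–A♯.
Second inversion places the fifth in the bass, which is A♯.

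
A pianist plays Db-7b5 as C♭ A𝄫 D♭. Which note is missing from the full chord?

F♭

The full Db-7b5 chord is D♭, F♭, A𝄫, C♭.
Comparing with the voicing, the minor 3rd (3rd) — F♭ — is absent.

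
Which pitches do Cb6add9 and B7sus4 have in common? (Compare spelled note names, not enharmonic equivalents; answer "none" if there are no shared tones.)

Cb6add9: Cb Eb Gb Ab Db
B7sus4: B E F# A
Common to both → none.

none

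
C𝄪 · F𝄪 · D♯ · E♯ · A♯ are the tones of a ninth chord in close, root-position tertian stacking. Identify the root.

D♯

Arranged so that each adjacent pair is a third by letter name: D♯ – F𝄪 – A♯ – C𝄪 – E♯.
The bottom of that stack, D♯, is the root (this is D♯ major ninth).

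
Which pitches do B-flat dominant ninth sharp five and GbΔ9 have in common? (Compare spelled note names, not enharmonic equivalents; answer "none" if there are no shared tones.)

Bb Ab

B-flat dominant ninth sharp five = Bb, D, F#, Ab, C.
GbΔ9 = Gb, Bb, Db, F, Ab.
Shared: Bb, Ab.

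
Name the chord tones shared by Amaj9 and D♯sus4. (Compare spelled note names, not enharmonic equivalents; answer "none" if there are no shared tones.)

Amaj9: A C# E G# B
D♯sus4: D# G# A#
Common to both → G#.

G#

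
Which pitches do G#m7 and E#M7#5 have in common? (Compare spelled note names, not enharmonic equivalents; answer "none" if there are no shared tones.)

none

G#m7: G# B D# F#
E#M7#5: E# G## B## D##
Common to both → none.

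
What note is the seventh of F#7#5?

E

F#7#5 is built on F#; its 7th is a minor 7th above the root.
A seventh above F uses the letter E, and the minor 7th above F# is E.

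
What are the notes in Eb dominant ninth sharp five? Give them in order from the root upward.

Root E♭, quality dominant ninth sharp five:
root → E♭
3rd (major 3rd) → G
5th (augmented 5th) → B
7th (minor 7th) → D♭
9th (major 9th) → F

E♭, G, B, D♭, F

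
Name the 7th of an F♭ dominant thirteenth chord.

Root of F♭ dominant thirteenth = Fb. The 7th is a minor 7th: Fb up a minor 7th → Ebb.

Ebb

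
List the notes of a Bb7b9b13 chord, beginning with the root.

Bb7b9b13: dominant seventh flat nine flat thirteen on B♭.
Root: B♭
Major 3rd (3rd): D
Perfect 5th (5th): F
Minor 7th (7th): A♭
Minor 9th (9th): C♭
Minor 13th (13th): G♭

B♭, D, F, A♭, C♭, G♭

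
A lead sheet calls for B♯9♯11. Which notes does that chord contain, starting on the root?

B♯9♯11 is a dominant ninth sharp eleven built on B#.
root → B#
3rd (major 3rd) → D##
5th (perfect 5th) → F##
7th (minor 7th) → A#
9th (major 9th) → C##
11th (augmented 11th) → E##

B# – D## – F## – A# – C## – E##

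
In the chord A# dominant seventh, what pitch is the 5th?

A# dominant seventh is built on A#; its 5th is a perfect 5th above the root.
A fifth above A uses the letter E, and the perfect 5th above A# is E#.

E#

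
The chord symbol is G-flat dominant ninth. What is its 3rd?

Bb

Root of G-flat dominant ninth = Gb. The 3rd is a major 3rd: Gb up a major 3rd → Bb.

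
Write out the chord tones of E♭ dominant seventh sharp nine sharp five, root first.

E♭  G  B  D♭  F♯

E♭ dominant seventh sharp nine sharp five: dominant seventh sharp nine sharp five on E♭.
Root: E♭
Major 3rd (3rd): G
Augmented 5th (5th): B
Minor 7th (7th): D♭
Augmented 9th (9th): F♯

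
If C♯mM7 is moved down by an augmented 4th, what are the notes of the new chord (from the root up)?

C# down an augmented 4th → G. New chord: G minor-major seventh.
- root: G
- minor 3rd: Bb
- perfect 5th: D
- major 7th: F#

G  Bb  D  F#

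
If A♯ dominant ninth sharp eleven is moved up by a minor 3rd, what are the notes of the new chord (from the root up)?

Transposed root: A-sharp → C-sharp (minor 3rd up). So we spell C-sharp dominant ninth sharp eleven:
- root: C-sharp
- major 3rd: E-sharp
- perfect 5th: G-sharp
- minor 7th: B
- major 9th: D-sharp
- augmented 11th: F-double-sharp

C-sharp E-sharp G-sharp B D-sharp F-double-sharp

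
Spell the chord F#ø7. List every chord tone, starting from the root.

F♯ A C E

F#ø7 is a half-diminished seventh built on F♯.
F♯ — root
A — minor 3rd
C — diminished 5th
E — minor 7th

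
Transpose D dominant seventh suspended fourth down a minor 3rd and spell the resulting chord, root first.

Transposed root: D → B (minor 3rd down). So we spell B dominant seventh suspended fourth:
B — root
E — perfect 4th
F-sharp — perfect 5th
A — minor 7th

B E F-sharp A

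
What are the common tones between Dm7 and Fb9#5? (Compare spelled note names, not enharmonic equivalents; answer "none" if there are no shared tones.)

C

Dm7 = D, F, A, C.
Fb9#5 = Fb, Ab, C, Ebb, Gb.
Shared: C.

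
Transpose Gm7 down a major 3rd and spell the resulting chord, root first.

G down a major 3rd → E♭. New chord: E♭ minor seventh.
- root: E♭
- minor 3rd: G♭
- perfect 5th: B♭
- minor 7th: D♭

E♭  G♭  B♭  D♭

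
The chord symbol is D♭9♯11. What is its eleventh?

D♭9♯11 is built on D♭; its 11th is an augmented 11th above the root.
A fourth above D uses the letter G, and the augmented 11th above D♭ is G.

G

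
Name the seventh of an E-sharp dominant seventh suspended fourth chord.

E-sharp dominant seventh suspended fourth is built on E-sharp; its 7th is a minor 7th above the root.
A seventh above E uses the letter D, and the minor 7th above E-sharp is D-sharp.

D-sharp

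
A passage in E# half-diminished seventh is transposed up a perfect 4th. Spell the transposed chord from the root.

A#, C#, E, G#

E# up a perfect 4th → A#. New chord: A# half-diminished seventh.
- root: A#
- minor 3rd: C#
- diminished 5th: E
- minor 7th: G#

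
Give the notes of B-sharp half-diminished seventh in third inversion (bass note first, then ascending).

B-sharp half-diminished seventh = B-sharp–D-sharp–F-sharp–A-sharp; third inversion → seventh (A-sharp) lowest.

A-sharp, B-sharp, D-sharp, F-sharp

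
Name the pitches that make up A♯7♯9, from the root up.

A♯7♯9: dominant seventh sharp nine on A#.
- root: A#
- major 3rd: C##
- perfect 5th: E#
- minor 7th: G#
- augmented 9th: B##

A# C## E# G# B##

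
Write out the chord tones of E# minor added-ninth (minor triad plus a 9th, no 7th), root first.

E-sharp, G-sharp, B-sharp, F-double-sharp

E# minor added-ninth is a minor added-ninth built on E-sharp.
E-sharp — root
G-sharp — minor 3rd
B-sharp — perfect 5th
F-double-sharp — major 9th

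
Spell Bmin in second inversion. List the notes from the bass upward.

In root position, Bmin is B–D–F#.
Second inversion puts the fifth (F#) in the bass.

F#, B, D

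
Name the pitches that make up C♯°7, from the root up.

Root C#, quality diminished seventh:
root → C#
3rd (minor 3rd) → E
5th (diminished 5th) → G
7th (diminished 7th) → Bb

C# E G Bb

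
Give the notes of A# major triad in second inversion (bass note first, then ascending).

In root position, A# major triad is A-sharp–C-double-sharp–E-sharp.
Second inversion puts the fifth (E-sharp) in the bass.

E-sharp A-sharp C-double-sharp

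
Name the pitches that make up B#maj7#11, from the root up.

B#, D##, F##, A##, E##

Root B#, quality major seventh sharp eleven:
- root: B#
- major 3rd: D##
- perfect 5th: F##
- major 7th: A##
- augmented 11th: E##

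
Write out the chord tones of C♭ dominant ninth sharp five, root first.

C♭, E♭, G, B𝄫, D♭

C♭ dominant ninth sharp five is a dominant ninth sharp five built on C♭.
root → C♭
3rd (major 3rd) → E♭
5th (augmented 5th) → G
7th (minor 7th) → B𝄫
9th (major 9th) → D♭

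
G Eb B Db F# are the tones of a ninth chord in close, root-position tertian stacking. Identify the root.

Eb

Arranged so that each adjacent pair is a third by letter name: Eb – G – B – Db – F#.
The bottom of that stack, Eb, is the root (this is Eb dominant seventh sharp nine sharp five).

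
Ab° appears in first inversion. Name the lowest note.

Ab° in root position is A♭–C♭–E𝄫.
First inversion places the third in the bass, which is C♭.

C♭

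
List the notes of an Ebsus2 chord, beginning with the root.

Root Eb, quality suspended second:
Root: Eb
Major 2nd (2nd): F
Perfect 5th (5th): Bb

Eb, F, Bb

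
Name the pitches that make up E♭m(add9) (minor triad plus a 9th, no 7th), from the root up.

Eb  Gb  Bb  F

E♭m(add9) is a minor added-ninth built on Eb.
- root: Eb
- minor 3rd: Gb
- perfect 5th: Bb
- major 9th: F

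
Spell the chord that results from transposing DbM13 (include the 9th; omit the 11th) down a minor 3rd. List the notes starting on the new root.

A minor 3rd down from Db is Bb, so the new chord is Bb major thirteenth.
root → Bb
3rd (major 3rd) → D
5th (perfect 5th) → F
7th (major 7th) → A
9th (major 9th) → C
13th (major 13th) → G

Bb – D – F – A – C – G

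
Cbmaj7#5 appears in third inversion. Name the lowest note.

B♭

Cbmaj7#5 in root position is C♭–E♭–G–B♭.
Third inversion places the seventh in the bass, which is B♭.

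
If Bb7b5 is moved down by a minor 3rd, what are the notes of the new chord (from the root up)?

Transposed root: Bb → G (minor 3rd down). So we spell G dominant seventh flat five:
Root: G
Major 3rd (3rd): B
Diminished 5th (5th): Db
Minor 7th (7th): F

G B Db F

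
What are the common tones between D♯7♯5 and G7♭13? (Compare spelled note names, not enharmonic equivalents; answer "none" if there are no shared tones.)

none

D♯7♯5 = D#, F##, A##, C#.
G7♭13 = G, B, D, F, Eb.
Shared: none.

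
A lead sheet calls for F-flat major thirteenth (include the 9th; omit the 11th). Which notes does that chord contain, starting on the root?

F-flat A-flat C-flat E-flat G-flat D-flat

F-flat major thirteenth: major thirteenth on F-flat.
Root: F-flat
Major 3rd (3rd): A-flat
Perfect 5th (5th): C-flat
Major 7th (7th): E-flat
Major 9th (9th): G-flat
Major 13th (13th): D-flat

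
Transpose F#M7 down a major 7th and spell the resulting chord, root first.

G, B, D, F#

A major 7th down from F# is G, so the new chord is G major seventh.
- root: G
- major 3rd: B
- perfect 5th: D
- major 7th: F#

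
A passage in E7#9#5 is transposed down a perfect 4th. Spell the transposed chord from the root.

B, D#, F##, A, C##

A perfect 4th down from E is B, so the new chord is B dominant seventh sharp nine sharp five.
root → B
3rd (major 3rd) → D#
5th (augmented 5th) → F##
7th (minor 7th) → A
9th (augmented 9th) → C##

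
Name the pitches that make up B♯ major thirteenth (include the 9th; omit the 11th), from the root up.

B-sharp  D-double-sharp  F-double-sharp  A-double-sharp  C-double-sharp  G-double-sharp

B♯ major thirteenth: major thirteenth on B-sharp.
B-sharp — root
D-double-sharp — major 3rd
F-double-sharp — perfect 5th
A-double-sharp — major 7th
C-double-sharp — major 9th
G-double-sharp — major 13th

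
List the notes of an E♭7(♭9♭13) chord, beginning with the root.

Root E♭, quality dominant seventh flat nine flat thirteen:
Root: E♭
Major 3rd (3rd): G
Perfect 5th (5th): B♭
Minor 7th (7th): D♭
Minor 9th (9th): F♭
Minor 13th (13th): C♭

E♭  G  B♭  D♭  F♭  C♭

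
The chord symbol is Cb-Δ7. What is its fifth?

Gb

Root of Cb-Δ7 = Cb. The 5th is a perfect 5th: Cb up a perfect 5th → Gb.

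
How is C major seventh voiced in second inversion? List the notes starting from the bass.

G, B, C, E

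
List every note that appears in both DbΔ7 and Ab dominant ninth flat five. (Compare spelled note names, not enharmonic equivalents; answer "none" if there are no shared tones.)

A♭, C

DbΔ7 = D♭, F, A♭, C.
Ab dominant ninth flat five = A♭, C, E𝄫, G♭, B♭.
Shared: A♭, C.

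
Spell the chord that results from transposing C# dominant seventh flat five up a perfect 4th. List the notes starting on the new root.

F#  A#  C  E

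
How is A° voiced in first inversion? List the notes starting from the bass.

C Eb A

In root position, A° is A–C–Eb.
First inversion puts the third (C) in the bass.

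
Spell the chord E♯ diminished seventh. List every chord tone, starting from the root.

E-sharp, G-sharp, B, D

Root E-sharp, quality diminished seventh:
root → E-sharp
3rd (minor 3rd) → G-sharp
5th (diminished 5th) → B
7th (diminished 7th) → D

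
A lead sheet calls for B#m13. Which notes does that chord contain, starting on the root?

B#m13: minor thirteenth on B#.
root → B#
3rd (minor 3rd) → D#
5th (perfect 5th) → F##
7th (minor 7th) → A#
9th (major 9th) → C##
11th (perfect 11th) → E#
13th (major 13th) → G##

B# – D# – F## – A# – C## – E# – G##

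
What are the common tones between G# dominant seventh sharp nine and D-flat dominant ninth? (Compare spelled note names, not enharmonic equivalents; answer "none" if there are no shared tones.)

none

G# dominant seventh sharp nine = G-sharp, B-sharp, D-sharp, F-sharp, A-double-sharp.
D-flat dominant ninth = D-flat, F, A-flat, C-flat, E-flat.
Shared: none.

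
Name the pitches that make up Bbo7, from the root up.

Bb  Db  Fb  Abb

Bbo7: diminished seventh on Bb.
Root: Bb
Minor 3rd (3rd): Db
Diminished 5th (5th): Fb
Diminished 7th (7th): Abb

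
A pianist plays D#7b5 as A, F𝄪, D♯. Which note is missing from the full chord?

D#7b5 = D♯, F𝄪, A, C♯. The voicing lacks the 7th (minor 7th), C♯.

C♯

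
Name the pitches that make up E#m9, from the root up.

E# G# B# D# F##

E#m9 is a minor ninth built on E#.
Root: E#
Minor 3rd (3rd): G#
Perfect 5th (5th): B#
Minor 7th (7th): D#
Major 9th (9th): F##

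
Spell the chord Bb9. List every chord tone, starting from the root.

Bb, D, F, Ab, C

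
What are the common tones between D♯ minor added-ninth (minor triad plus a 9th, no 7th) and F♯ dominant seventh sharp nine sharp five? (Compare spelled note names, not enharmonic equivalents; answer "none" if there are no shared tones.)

D♯ minor added-ninth = D-sharp, F-sharp, A-sharp, E-sharp.
F♯ dominant seventh sharp nine sharp five = F-sharp, A-sharp, C-double-sharp, E, G-double-sharp.
Shared: F-sharp, A-sharp.

F-sharp A-sharp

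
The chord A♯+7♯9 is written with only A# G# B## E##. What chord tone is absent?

C##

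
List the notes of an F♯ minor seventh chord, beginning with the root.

F# – A – C# – E

F♯ minor seventh is a minor seventh built on F#.
F# — root
A — minor 3rd
C# — perfect 5th
E — minor 7th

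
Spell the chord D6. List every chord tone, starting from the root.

D F# A B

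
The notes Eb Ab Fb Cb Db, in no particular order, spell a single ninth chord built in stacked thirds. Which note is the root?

Db

Arranged so that each adjacent pair is a third by letter name: Db – Fb – Ab – Cb – Eb.
The bottom of that stack, Db, is the root (this is Db minor ninth).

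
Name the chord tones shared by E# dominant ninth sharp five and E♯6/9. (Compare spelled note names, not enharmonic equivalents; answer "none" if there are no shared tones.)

E# dominant ninth sharp five = E#, G##, B##, D#, F##.
E♯6/9 = E#, G##, B#, C##, F##.
Shared: E#, G##, F##.

E#, G##, F##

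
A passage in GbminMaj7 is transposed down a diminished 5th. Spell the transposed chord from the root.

Transposed root: G♭ → C (diminished 5th down). So we spell C minor-major seventh:
root → C
3rd (minor 3rd) → E♭
5th (perfect 5th) → G
7th (major 7th) → B

C, E♭, G, B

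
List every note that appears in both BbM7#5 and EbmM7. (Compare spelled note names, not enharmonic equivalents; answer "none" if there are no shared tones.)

BbM7#5 = Bb, D, F#, A.
EbmM7 = Eb, Gb, Bb, D.
Shared: Bb, D.

Bb D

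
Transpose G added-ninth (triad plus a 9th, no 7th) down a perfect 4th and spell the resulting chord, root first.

G down a perfect 4th → D. New chord: D added-ninth.
- root: D
- major 3rd: F#
- perfect 5th: A
- major 9th: E

D, F#, A, E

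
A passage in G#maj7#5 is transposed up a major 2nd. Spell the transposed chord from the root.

A♯, C𝄪, E𝄪, G𝄪

G♯ up a major 2nd → A♯. New chord: A♯ augmented major seventh.
Root: A♯
Major 3rd (3rd): C𝄪
Augmented 5th (5th): E𝄪
Major 7th (7th): G𝄪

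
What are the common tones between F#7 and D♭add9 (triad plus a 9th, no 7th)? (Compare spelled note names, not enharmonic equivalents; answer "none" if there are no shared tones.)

F#7: F# A# C# E
D♭add9: Db F Ab Eb
Common to both → none.

none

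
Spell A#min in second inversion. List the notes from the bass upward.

E# A# C#

In root position, A#min is A#–C#–E#.
Second inversion puts the fifth (E#) in the bass.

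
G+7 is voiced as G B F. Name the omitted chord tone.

D#

The full G+7 chord is G, B, D#, F.
Comparing with the voicing, the augmented 5th (5th) — D# — is absent.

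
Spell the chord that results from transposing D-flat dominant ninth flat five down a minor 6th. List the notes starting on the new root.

Transposed root: Db → F (minor 6th down). So we spell F dominant ninth flat five:
F — root
A — major 3rd
Cb — diminished 5th
Eb — minor 7th
G — major 9th

F, A, Cb, Eb, G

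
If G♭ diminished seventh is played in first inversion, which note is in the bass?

G♭ diminished seventh in root position is G-flat–B-double-flat–D-double-flat–F-double-flat.
First inversion places the third in the bass, which is B-double-flat.

B-double-flat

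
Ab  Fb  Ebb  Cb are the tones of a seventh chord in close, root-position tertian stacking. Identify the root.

Stacking in thirds gives Fb – Ab – Cb – Ebb, so Fb is the root — Fb dominant seventh.

Fb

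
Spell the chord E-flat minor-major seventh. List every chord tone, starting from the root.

E-flat minor-major seventh is a minor-major seventh built on E-flat.
Root: E-flat
Minor 3rd (3rd): G-flat
Perfect 5th (5th): B-flat
Major 7th (7th): D

E-flat – G-flat – B-flat – D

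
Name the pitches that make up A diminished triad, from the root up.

Root A, quality diminished triad:
- root: A
- minor 3rd: C
- diminished 5th: Eb

A  C  Eb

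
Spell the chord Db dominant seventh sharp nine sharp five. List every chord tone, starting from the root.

Root Db, quality dominant seventh sharp nine sharp five:
Root: Db
Major 3rd (3rd): F
Augmented 5th (5th): A
Minor 7th (7th): Cb
Augmented 9th (9th): E

Db, F, A, Cb, E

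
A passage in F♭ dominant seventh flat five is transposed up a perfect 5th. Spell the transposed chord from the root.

Cb, Eb, Gbb, Bbb

A perfect 5th up from Fb is Cb, so the new chord is Cb dominant seventh flat five.
- root: Cb
- major 3rd: Eb
- diminished 5th: Gbb
- minor 7th: Bbb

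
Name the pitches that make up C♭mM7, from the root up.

C♭mM7 is a minor-major seventh built on C♭.
Root: C♭
Minor 3rd (3rd): E𝄫
Perfect 5th (5th): G♭
Major 7th (7th): B♭

C♭ – E𝄫 – G♭ – B♭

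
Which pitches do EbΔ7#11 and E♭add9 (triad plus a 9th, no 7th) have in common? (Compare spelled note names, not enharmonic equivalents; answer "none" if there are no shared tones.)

Eb G Bb

EbΔ7#11: Eb G Bb D A
E♭add9: Eb G Bb F
Common to both → Eb, G, Bb.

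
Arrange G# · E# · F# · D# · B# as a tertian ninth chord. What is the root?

Arranged so that each adjacent pair is a third by letter name: E# – G# – B# – D# – F#.
The bottom of that stack, E#, is the root (this is E# minor seventh flat nine).

E#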